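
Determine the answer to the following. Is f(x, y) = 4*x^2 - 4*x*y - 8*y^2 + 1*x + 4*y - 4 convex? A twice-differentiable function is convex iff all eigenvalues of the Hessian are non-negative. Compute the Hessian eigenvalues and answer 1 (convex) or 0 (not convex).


The Hessian of f(x,y) = 4*x^2 - 4*x*y - 8*y^2 + 1*x + 4*y - 4 is:
H = [[8, -4], [-4, -16]]
Trace = 8 - 16 = -8
Determinant = 8*-16 - (-4)^2 = -144
Discriminant = (-8)^2 - 4*-144 = 640.0
Eigenvalues: lambda_1 = -16.6491, lambda_2 = 8.6491
The function is not convex.

0


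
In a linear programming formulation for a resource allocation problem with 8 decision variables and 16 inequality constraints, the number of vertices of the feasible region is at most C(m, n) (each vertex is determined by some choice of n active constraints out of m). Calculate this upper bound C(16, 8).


Each vertex corresponds to some choice of n active constraints out of m, so the number of vertices is at most C(m, n) = m! / (n!(m-n)!).
m = 16, n = 8
Numerator: 16 * 15 * 14 * 13 * 12 * 11 * 10 * 9
Denominator: 8! = 40320
C(16, 8) = 12870


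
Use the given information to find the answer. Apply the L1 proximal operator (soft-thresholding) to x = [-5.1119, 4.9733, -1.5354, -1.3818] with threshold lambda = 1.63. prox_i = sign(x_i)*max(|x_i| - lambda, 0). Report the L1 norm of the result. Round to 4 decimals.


Soft-thresholding with lambda = 1.63:
prox(-5.1119) = sign(-5.1119)*max(|-5.1119| - 1.63, 0) = -3.4819
prox(4.9733) = sign(4.9733)*max(|4.9733| - 1.63, 0) = 3.3433
prox(-1.5354) = sign(-1.5354)*max(|-1.5354| - 1.63, 0) = 0.0
prox(-1.3818) = sign(-1.3818)*max(|-1.3818| - 1.63, 0) = 0.0
prox(x) = [-3.4819, 3.3433, 0.0, 0.0]
||prox(x)||_1 = 3.4819 + 3.3433 + 0.0 + 0.0 = 6.8252


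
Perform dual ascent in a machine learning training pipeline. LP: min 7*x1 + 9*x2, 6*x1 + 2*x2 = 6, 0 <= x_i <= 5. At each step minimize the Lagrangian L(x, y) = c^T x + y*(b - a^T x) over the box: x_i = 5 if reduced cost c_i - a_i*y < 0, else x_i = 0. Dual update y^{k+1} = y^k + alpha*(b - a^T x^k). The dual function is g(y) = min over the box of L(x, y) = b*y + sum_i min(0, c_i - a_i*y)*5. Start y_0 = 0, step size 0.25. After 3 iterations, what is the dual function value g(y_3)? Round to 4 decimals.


Dual ascent for LP: min 7*x1 + 9*x2, 6*x1 + 2*x2 = 6, 0 <= x_i <= 5
Step 1: y^k = 0.0, reduced costs: (7.0, 9.0)
  x^k = (0.0, 0.0), subgradient = b - a^T x = 6.0
  y^{k+1} = 0.0 + 0.25*6.0 = 1.5
Step 2: y^k = 1.5, reduced costs: (-2.0, 6.0)
  x^k = (5.0, 0.0), subgradient = b - a^T x = -24.0
  y^{k+1} = 1.5 + 0.25*-24.0 = -4.5
Step 3: y^k = -4.5, reduced costs: (34.0, 18.0)
  x^k = (0.0, 0.0), subgradient = b - a^T x = 6.0
  y^{k+1} = -4.5 + 0.25*6.0 = -3.0
Dual objective at y_3 = -3.0: reduced costs (25.0, 15.0), box minimizer x = (0.0, 0.0)
g(y_3) = b*y + (c1 - a1*y)*x1 + (c2 - a2*y)*x2 = 6*(-3.0) + 25.0*0.0 + 15.0*0.0 = -18.0 + 0.0 + 0.0 = -18.0


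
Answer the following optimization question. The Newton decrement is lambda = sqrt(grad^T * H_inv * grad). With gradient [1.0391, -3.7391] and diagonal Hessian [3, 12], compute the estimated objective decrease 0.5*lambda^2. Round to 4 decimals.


Step 1: H is diagonal, so H^(-1) * g = [0.3464, -0.3116].
Step 2: g^T H^(-1) g = sum_i g_i^2 / H_ii
  = (1.0391)^2/3 + (-3.7391)^2/12
  = 0.3599 + 1.1651 = 1.525
Step 3: Objective decrease = 0.5 * g^T H^(-1) g = 0.7625


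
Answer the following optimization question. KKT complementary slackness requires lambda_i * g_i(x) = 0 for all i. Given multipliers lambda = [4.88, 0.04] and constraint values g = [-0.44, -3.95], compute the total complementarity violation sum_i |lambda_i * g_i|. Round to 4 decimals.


KKT complementary slackness check:
lambda_1 * g_1 = 4.88 * -0.44 = -2.1472
lambda_2 * g_2 = 0.04 * -3.95 = -0.158
Total violation = 2.1472 + 0.158 = 2.3052


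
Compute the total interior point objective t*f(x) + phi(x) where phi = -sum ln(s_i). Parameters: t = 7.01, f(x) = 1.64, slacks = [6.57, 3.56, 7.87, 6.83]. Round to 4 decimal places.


Step 1: Compute log-barrier.
ln values: [1.8825, 1.2698, 2.0631, 1.9213]
phi = -(1.8825 + 1.2698 + 2.0631 + 1.9213) = -7.1367
Step 2: Compute augmented objective.
t*f(x) = 7.01*1.64 = 11.4964
Total = 11.4964 - 7.1367 = 4.3597


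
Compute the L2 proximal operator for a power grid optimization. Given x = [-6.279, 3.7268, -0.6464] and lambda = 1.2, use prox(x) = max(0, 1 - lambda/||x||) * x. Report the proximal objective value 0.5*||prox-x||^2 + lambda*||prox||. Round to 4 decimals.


Step 1: Compute ||x||.
||x|| = 7.3303
Step 2: Compute scaling factor.
scale = max(0, 1 - 1.2/7.3303) = 0.8363
Step 3: prox(x) = [-5.2511, 3.1167, -0.5406]
||prox(x)|| = 6.1303
Step 4: Proximal objective.
0.5*||prox-x||^2 = 0.72
lambda*||prox|| = 7.3564
Total = 8.0763


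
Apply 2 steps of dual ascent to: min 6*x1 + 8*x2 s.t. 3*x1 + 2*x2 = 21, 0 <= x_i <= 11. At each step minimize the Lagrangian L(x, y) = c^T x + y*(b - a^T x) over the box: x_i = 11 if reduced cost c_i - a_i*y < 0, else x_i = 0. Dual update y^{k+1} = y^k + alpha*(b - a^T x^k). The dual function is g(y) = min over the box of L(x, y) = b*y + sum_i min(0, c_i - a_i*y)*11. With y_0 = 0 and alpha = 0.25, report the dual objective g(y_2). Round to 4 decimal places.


Dual ascent for LP: min 6*x1 + 8*x2, 3*x1 + 2*x2 = 21, 0 <= x_i <= 11
Step 1: y^k = 0.0, reduced costs: (6.0, 8.0)
  x^k = (0.0, 0.0), subgradient = b - a^T x = 21.0
  y^{k+1} = 0.0 + 0.25*21.0 = 5.25
Step 2: y^k = 5.25, reduced costs: (-9.75, -2.5)
  x^k = (11.0, 11.0), subgradient = b - a^T x = -34.0
  y^{k+1} = 5.25 + 0.25*-34.0 = -3.25
Dual objective at y_2 = -3.25: reduced costs (15.75, 14.5), box minimizer x = (0.0, 0.0)
g(y_2) = b*y + (c1 - a1*y)*x1 + (c2 - a2*y)*x2 = 21*(-3.25) + 15.75*0.0 + 14.5*0.0 = -68.25 + 0.0 + 0.0 = -68.25


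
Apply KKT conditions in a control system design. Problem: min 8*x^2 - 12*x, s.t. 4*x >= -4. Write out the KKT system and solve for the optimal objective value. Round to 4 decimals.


Step 1: Try lambda = 0 (constraint inactive).
Stationarity: 2*8*x - 12 = 0
x* = 12/(2*8) = 0.75
Check constraint: 4*0.75 = 3.0 >= -4 -- satisfied.
Step 2: Compute optimal value.
f(x*) = 8*0.75^2 - 12*0.75 = -4.5


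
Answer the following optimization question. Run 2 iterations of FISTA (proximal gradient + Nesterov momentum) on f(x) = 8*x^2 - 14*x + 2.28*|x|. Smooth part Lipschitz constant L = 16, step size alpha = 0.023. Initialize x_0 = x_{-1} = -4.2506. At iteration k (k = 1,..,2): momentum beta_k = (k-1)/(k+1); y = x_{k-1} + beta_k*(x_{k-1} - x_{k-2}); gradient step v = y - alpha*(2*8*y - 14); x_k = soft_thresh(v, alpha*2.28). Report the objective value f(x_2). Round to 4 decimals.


FISTA on f(x) = 8*x^2 - 14*x + 2.28*|x|
L = 16, alpha = 0.023
Iteration 1: beta = 0.0, y = -4.2506 + 0.0*(-4.2506 + 4.2506) = -4.2506
  grad(y) = -82.0096, v = y - alpha*grad = -2.3644
  prox(v) = soft_thresh(-2.3644, 0.0524) = -2.3119
Iteration 2: beta = 0.3333, y = -2.3119 + 0.3333*(-2.3119 + 4.2506) = -1.6657
  grad(y) = -40.6515, v = y - alpha*grad = -0.7307
  prox(v) = soft_thresh(-0.7307, 0.0524) = -0.6783
f(x_2) = 8*(-0.6783)^2 - 14*(-0.6783) + 2.28*|-0.6783| = 14.7233


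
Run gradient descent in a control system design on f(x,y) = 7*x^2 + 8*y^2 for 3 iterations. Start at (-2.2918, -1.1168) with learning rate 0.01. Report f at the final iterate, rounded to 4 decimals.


Gradient descent on f(x,y) = 7*x^2 + 8*y^2.
Starting point: (-2.2918, -1.1168), alpha = 0.01
Step 1: grad_x = 2*7*-2.2918 = -32.0852, grad_y = 2*8*-1.1168 = -17.8688
  x_1 = -2.2918 - 0.01*-32.0852 = -1.9709
  y_1 = -1.1168 - 0.01*-17.8688 = -0.9381
Step 2: grad_x = 2*7*-1.9709 = -27.5933, grad_y = 2*8*-0.9381 = -15.0098
  x_2 = -1.9709 - 0.01*-27.5933 = -1.695
  y_2 = -0.9381 - 0.01*-15.0098 = -0.788
Step 3: grad_x = 2*7*-1.695 = -23.7302, grad_y = 2*8*-0.788 = -12.6082
  x_3 = -1.695 - 0.01*-23.7302 = -1.4577
  y_3 = -0.788 - 0.01*-12.6082 = -0.6619
f(-1.4577, -0.6619) = 7*(-1.4577)^2 + 8*(-0.6619)^2 = 18.3797


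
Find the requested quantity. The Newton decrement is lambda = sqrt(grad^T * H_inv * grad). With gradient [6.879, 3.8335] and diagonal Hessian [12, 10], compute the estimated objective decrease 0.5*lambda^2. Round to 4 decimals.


Step 1: H is diagonal, so H^(-1) * g = [0.5733, 0.3834].
Step 2: g^T H^(-1) g = sum_i g_i^2 / H_ii
  = (6.879)^2/12 + (3.8335)^2/10
  = 3.9434 + 1.4696 = 5.413
Step 3: Objective decrease = 0.5 * g^T H^(-1) g = 2.7065


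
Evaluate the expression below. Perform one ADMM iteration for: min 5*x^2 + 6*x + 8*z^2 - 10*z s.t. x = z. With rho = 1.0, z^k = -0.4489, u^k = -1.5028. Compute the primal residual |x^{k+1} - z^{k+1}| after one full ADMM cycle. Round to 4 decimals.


ADMM iteration with rho = 1.0, z^k = -0.4489, u^k = -1.5028
Step 1: x-update.
Minimize 5*x^2 + 6*x + (1.0/2)*(x + 0.4489 - 1.5028)^2
FOC: (2*5 + 1.0)*x = -6 + 1.0*(-0.4489 + 1.5028)
x^{k+1} = -0.4496
Step 2: z-update.
Minimize 8*z^2 - 10*z + (1.0/2)*(-0.4496 - z - 1.5028)^2
FOC: (2*8 + 1.0)*z = 10 + 1.0*(-0.4496 - 1.5028)
z^{k+1} = 0.4734
Step 3: u-update.
u^{k+1} = -1.5028 - 0.4496 - 0.4734 = -2.4258
Step 4: Primal residual = |-0.4496 - 0.4734| = 0.923


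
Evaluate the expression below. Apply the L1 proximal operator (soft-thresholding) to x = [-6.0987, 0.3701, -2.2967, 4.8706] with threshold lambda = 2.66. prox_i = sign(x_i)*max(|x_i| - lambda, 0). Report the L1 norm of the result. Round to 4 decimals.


Soft-thresholding with lambda = 2.66:
prox(-6.0987) = sign(-6.0987)*max(|-6.0987| - 2.66, 0) = -3.4387
prox(0.3701) = sign(0.3701)*max(|0.3701| - 2.66, 0) = 0.0
prox(-2.2967) = sign(-2.2967)*max(|-2.2967| - 2.66, 0) = 0.0
prox(4.8706) = sign(4.8706)*max(|4.8706| - 2.66, 0) = 2.2106
prox(x) = [-3.4387, 0.0, 0.0, 2.2106]
||prox(x)||_1 = 3.4387 + 0.0 + 0.0 + 2.2106 = 5.6493


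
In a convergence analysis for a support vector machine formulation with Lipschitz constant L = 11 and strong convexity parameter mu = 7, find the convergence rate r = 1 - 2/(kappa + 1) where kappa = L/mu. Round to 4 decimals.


Step 1: Compute the condition number.
kappa = L/mu = 11/7 = 1.5714
Step 2: Compute the convergence rate.
r = 1 - 2/(kappa + 1) = 1 - 2*mu/(L + mu) = (L - mu)/(L + mu) = 4/18 = 0.2222


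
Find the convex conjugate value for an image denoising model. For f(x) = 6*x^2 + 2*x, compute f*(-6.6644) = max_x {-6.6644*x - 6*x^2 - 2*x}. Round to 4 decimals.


f*(y) = sup_x {y*x - a*x^2 - b*x} = sup_x {(y-b)*x - a*x^2}
FOC: (y - b) - 2a*x = 0 => x* = (y - b)/(2a)
x* = (-6.6644 - 2)/(2*6) = -0.722
f*(-6.6644) = (y-b)^2/(4a) = (-6.6644 - 2)^2/(4*6)
= 75.0718/24 = 3.128


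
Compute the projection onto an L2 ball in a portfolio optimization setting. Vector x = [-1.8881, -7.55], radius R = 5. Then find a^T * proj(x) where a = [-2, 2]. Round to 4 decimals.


Step 1: Compute ||x|| (intermediates to 6 decimals).
||x|| = sqrt((-1.8881)^2 + (-7.55)^2) = 7.782507
Step 2: Project.
Since ||x|| > R, scale = R/||x|| = 5/7.782507 = 0.642466, proj(x) = scale * x
proj(x) = [-1.21304, -4.850618]
Step 3: Dot product.
a^T * proj(x) = -2*(-1.21304) + 2*(-4.850618) = -7.2752


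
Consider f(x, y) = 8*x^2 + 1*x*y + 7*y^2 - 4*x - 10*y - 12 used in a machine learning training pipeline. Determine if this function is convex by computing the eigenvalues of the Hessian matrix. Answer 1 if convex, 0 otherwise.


The Hessian of f(x,y) = 8*x^2 + 1*x*y + 7*y^2 - 4*x - 10*y - 12 is:
H = [[16, 1], [1, 14]]
Trace = 16 + 14 = 30
Determinant = 16*14 - (1)^2 = 223
Discriminant = (30)^2 - 4*223 = 8.0
Eigenvalues: lambda_1 = 13.5858, lambda_2 = 16.4142
The function is convex.

1


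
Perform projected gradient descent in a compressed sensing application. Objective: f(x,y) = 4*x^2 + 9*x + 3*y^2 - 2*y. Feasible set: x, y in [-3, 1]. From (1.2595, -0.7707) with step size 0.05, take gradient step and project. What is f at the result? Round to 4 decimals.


Step 1: Compute gradient at (1.2595, -0.7707).
grad_x = 2*4*1.2595 + 9 = 19.076
grad_y = 2*3*-0.7707 - 2 = -6.6242
Step 2: Gradient step.
x_raw = 1.2595 - 0.05*19.076 = 0.3057
y_raw = -0.7707 - 0.05*-6.6242 = -0.4395
Step 3: Project onto [-3, 1].
x_proj = clip(0.3057) = 0.3057
y_proj = clip(-0.4395) = -0.4395
Step 4: Evaluate f.
f(0.3057, -0.4395) = 4.5835


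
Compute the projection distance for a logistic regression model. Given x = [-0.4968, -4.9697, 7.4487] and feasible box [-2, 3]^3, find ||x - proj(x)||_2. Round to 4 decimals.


Project each component onto [-2, 3].
clip(-0.4968) = -0.4968, clip(-4.9697) = -2.0, clip(7.4487) = 3.0
Projection = [-0.4968, -2.0, 3.0]
Squared diffs: [0.0, 8.8191, 19.7909]
Distance = sqrt(28.61) = 5.3488


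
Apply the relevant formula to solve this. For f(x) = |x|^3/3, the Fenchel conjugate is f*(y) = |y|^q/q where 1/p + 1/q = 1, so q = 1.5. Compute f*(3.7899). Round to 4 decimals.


The conjugate exponent q satisfies 1/p + 1/q = 1.
p = 3, so q = 3/(3 - 1) = 1.5
|y|^q = 3.7899^1.5 = 7.3781
f*(3.7899) = 7.3781 / 1.5 = 4.9187


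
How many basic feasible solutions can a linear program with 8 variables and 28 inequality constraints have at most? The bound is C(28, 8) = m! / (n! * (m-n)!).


Each vertex corresponds to some choice of n active constraints out of m, so the number of vertices is at most C(m, n) = m! / (n!(m-n)!).
m = 28, n = 8
Numerator: 28 * 27 * 26 * 25 * 24 * 23 * 22 * 21
Denominator: 8! = 40320
C(28, 8) = 3108105


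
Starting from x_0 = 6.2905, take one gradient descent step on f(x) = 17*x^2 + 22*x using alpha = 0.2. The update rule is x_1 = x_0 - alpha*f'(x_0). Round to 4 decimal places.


We compute the gradient at x_0 and apply the update.
f'(x) = 34*x + 22
f'(6.2905) = 34*6.2905 + 22 = 235.877
x_1 = 6.2905 - 0.2*235.877 = -40.8849


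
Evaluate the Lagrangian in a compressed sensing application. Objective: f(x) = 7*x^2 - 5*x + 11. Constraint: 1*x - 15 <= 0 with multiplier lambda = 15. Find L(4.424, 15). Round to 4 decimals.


Step 1: Evaluate f(x).
f(4.424) = 7*4.424^2 - 5*4.424 + 11 = 125.8824
Step 2: Evaluate g(x).
g(4.424) = 1*4.424 - 15 = -10.576
Step 3: Compute Lagrangian.
L = 125.8824 + 15*-10.576 = -32.7576


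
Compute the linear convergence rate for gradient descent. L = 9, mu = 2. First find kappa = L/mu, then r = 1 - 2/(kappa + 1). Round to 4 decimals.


Step 1: Compute the condition number.
kappa = L/mu = 9/2 = 4.5
Step 2: Compute the convergence rate.
r = 1 - 2/(kappa + 1) = 1 - 2*mu/(L + mu) = (L - mu)/(L + mu) = 7/11 = 0.6364


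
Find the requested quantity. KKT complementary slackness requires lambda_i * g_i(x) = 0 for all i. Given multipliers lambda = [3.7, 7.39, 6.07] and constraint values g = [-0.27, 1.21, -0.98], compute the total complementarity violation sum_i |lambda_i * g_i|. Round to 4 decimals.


KKT complementary slackness check:
lambda_1 * g_1 = 3.7 * -0.27 = -0.999
lambda_2 * g_2 = 7.39 * 1.21 = 8.9419
lambda_3 * g_3 = 6.07 * -0.98 = -5.9486
Total violation = 0.999 + 8.9419 + 5.9486 = 15.8895


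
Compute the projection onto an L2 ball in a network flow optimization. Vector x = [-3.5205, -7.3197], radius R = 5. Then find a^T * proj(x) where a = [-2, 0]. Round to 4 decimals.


Step 1: Compute ||x|| (intermediates to 6 decimals).
||x|| = sqrt((-3.5205)^2 + (-7.3197)^2) = 8.122311
Step 2: Project.
Since ||x|| > R, scale = R/||x|| = 5/8.122311 = 0.615588, proj(x) = scale * x
proj(x) = [-2.167178, -4.505919]
Step 3: Dot product.
a^T * proj(x) = -2*(-2.167178) + 0*(-4.505919) = 4.3344


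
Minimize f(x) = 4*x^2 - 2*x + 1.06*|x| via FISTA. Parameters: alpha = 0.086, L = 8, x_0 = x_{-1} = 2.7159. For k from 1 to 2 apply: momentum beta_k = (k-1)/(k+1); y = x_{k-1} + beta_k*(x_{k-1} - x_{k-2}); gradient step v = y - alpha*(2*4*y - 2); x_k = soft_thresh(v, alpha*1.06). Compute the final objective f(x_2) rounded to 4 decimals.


FISTA on f(x) = 4*x^2 - 2*x + 1.06*|x|
L = 8, alpha = 0.086
Iteration 1: beta = 0.0, y = 2.7159 + 0.0*(2.7159 - 2.7159) = 2.7159
  grad(y) = 19.7272, v = y - alpha*grad = 1.0194
  prox(v) = soft_thresh(1.0194, 0.0912) = 0.9282
Iteration 2: beta = 0.3333, y = 0.9282 + 0.3333*(0.9282 - 2.7159) = 0.3323
  grad(y) = 0.6584, v = y - alpha*grad = 0.2757
  prox(v) = soft_thresh(0.2757, 0.0912) = 0.1845
f(x_2) = 4*0.1845^2 - 2*0.1845 + 1.06*|0.1845| = -0.0373


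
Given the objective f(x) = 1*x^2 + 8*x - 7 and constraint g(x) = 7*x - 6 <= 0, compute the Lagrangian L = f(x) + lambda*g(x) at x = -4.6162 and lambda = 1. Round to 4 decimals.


Step 1: Evaluate f(x).
f(-4.6162) = 1*(-4.6162)^2 + 8*(-4.6162) - 7 = -22.6203
Step 2: Evaluate g(x).
g(-4.6162) = 7*-4.6162 - 6 = -38.3134
Step 3: Compute Lagrangian.
L = -22.6203 + 1*-38.3134 = -60.9337


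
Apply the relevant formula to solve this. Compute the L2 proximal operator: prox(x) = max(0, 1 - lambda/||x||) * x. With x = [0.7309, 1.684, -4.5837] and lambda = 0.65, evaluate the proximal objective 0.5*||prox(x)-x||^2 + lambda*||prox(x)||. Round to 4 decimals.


Step 1: Compute ||x||.
||x|| = 4.9376
Step 2: Compute scaling factor.
scale = max(0, 1 - 0.65/4.9376) = 0.8684
Step 3: prox(x) = [0.6347, 1.4623, -3.9803]
||prox(x)|| = 4.2876
Step 4: Proximal objective.
0.5*||prox-x||^2 = 0.2113
lambda*||prox|| = 2.7869
Total = 2.9982


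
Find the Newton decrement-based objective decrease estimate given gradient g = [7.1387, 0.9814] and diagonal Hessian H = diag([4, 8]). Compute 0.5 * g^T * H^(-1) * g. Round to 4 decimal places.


Step 1: H is diagonal, so H^(-1) * g = [1.7847, 0.1227].
Step 2: g^T H^(-1) g = sum_i g_i^2 / H_ii
  = (7.1387)^2/4 + (0.9814)^2/8
  = 12.7403 + 0.1204 = 12.8607
Step 3: Objective decrease = 0.5 * g^T H^(-1) g = 6.4303


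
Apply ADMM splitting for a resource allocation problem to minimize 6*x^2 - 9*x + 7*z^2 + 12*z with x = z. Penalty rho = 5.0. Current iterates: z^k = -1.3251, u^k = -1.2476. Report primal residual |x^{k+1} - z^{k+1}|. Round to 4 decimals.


ADMM iteration with rho = 5.0, z^k = -1.3251, u^k = -1.2476
Step 1: x-update.
Minimize 6*x^2 - 9*x + (5.0/2)*(x + 1.3251 - 1.2476)^2
FOC: (2*6 + 5.0)*x = 9 + 5.0*(-1.3251 + 1.2476)
x^{k+1} = 0.5066
Step 2: z-update.
Minimize 7*z^2 + 12*z + (5.0/2)*(0.5066 - z - 1.2476)^2
FOC: (2*7 + 5.0)*z = -12 + 5.0*(0.5066 - 1.2476)
z^{k+1} = -0.8266
Step 3: u-update.
u^{k+1} = -1.2476 + 0.5066 + 0.8266 = 0.0856
Step 4: Primal residual = |0.5066 + 0.8266| = 1.3332


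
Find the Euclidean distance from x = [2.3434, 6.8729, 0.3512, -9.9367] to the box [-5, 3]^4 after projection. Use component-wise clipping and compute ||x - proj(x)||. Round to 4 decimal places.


Project each component onto [-5, 3].
clip(2.3434) = 2.3434, clip(6.8729) = 3.0, clip(0.3512) = 0.3512, clip(-9.9367) = -5.0
Projection = [2.3434, 3.0, 0.3512, -5.0]
Squared diffs: [0.0, 14.9994, 0.0, 24.371]
Distance = sqrt(39.3704) = 6.2746


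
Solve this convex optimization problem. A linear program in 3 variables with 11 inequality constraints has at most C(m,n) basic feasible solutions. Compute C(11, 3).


Each vertex corresponds to some choice of n active constraints out of m, so the number of vertices is at most C(m, n) = m! / (n!(m-n)!).
m = 11, n = 3
Numerator: 11 * 10 * 9
Denominator: 3! = 6
C(11, 3) = 165


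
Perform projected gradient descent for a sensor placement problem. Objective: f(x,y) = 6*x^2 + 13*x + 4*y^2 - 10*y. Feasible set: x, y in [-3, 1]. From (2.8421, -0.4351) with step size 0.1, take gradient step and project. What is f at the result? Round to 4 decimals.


Step 1: Compute gradient at (2.8421, -0.4351).
grad_x = 2*6*2.8421 + 13 = 47.1052
grad_y = 2*4*-0.4351 - 10 = -13.4808
Step 2: Gradient step.
x_raw = 2.8421 - 0.1*47.1052 = -1.8684
y_raw = -0.4351 - 0.1*-13.4808 = 0.913
Step 3: Project onto [-3, 1].
x_proj = clip(-1.8684) = -1.8684
y_proj = clip(0.913) = 0.913
Step 4: Evaluate f.
f(-1.8684, 0.913) = -9.1392


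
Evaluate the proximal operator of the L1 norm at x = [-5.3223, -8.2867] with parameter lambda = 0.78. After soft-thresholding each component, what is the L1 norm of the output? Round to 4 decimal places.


Soft-thresholding with lambda = 0.78:
prox(-5.3223) = sign(-5.3223)*max(|-5.3223| - 0.78, 0) = -4.5423
prox(-8.2867) = sign(-8.2867)*max(|-8.2867| - 0.78, 0) = -7.5067
prox(x) = [-4.5423, -7.5067]
||prox(x)||_1 = 4.5423 + 7.5067 = 12.049


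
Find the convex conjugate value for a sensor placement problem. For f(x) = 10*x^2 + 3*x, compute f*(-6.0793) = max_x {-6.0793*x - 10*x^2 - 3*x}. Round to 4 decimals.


f*(y) = sup_x {y*x - a*x^2 - b*x} = sup_x {(y-b)*x - a*x^2}
FOC: (y - b) - 2a*x = 0 => x* = (y - b)/(2a)
x* = (-6.0793 - 3)/(2*10) = -0.454
f*(-6.0793) = (y-b)^2/(4a) = (-6.0793 - 3)^2/(4*10)
= 82.4337/40 = 2.0608


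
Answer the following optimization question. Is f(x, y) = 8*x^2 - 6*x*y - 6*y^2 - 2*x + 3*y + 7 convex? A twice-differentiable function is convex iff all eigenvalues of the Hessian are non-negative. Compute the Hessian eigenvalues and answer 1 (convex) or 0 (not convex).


The Hessian of f(x,y) = 8*x^2 - 6*x*y - 6*y^2 - 2*x + 3*y + 7 is:
H = [[16, -6], [-6, -12]]
Trace = 16 - 12 = 4
Determinant = 16*-12 - (-6)^2 = -228
Discriminant = (4)^2 - 4*-228 = 928.0
Eigenvalues: lambda_1 = -13.2315, lambda_2 = 17.2315
The function is not convex.

0


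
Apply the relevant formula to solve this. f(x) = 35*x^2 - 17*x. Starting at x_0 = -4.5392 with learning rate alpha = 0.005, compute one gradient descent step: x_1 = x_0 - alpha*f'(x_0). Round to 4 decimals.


We compute the gradient at x_0 and apply the update.
f'(x) = 70*x - 17
f'(-4.5392) = 70*-4.5392 - 17 = -334.744
x_1 = -4.5392 - 0.005*-334.744 = -2.8655


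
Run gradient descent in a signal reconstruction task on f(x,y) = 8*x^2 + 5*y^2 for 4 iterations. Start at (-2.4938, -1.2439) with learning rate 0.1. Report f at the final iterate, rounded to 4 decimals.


Gradient descent on f(x,y) = 8*x^2 + 5*y^2.
Starting point: (-2.4938, -1.2439), alpha = 0.1
Step 1: grad_x = 2*8*-2.4938 = -39.9008, grad_y = 2*5*-1.2439 = -12.439
  x_1 = -2.4938 - 0.1*-39.9008 = 1.4963
  y_1 = -1.2439 - 0.1*-12.439 = 0.0
Step 2: grad_x = 2*8*1.4963 = 23.9405, grad_y = 2*5*0.0 = 0.0
  x_2 = 1.4963 - 0.1*23.9405 = -0.8978
  y_2 = 0.0 - 0.1*0.0 = 0.0
Step 3: grad_x = 2*8*-0.8978 = -14.3643, grad_y = 2*5*0.0 = 0.0
  x_3 = -0.8978 - 0.1*-14.3643 = 0.5387
  y_3 = 0.0 - 0.1*0.0 = 0.0
Step 4: grad_x = 2*8*0.5387 = 8.6186, grad_y = 2*5*0.0 = 0.0
  x_4 = 0.5387 - 0.1*8.6186 = -0.3232
  y_4 = 0.0 - 0.1*0.0 = 0.0
f(-0.3232, 0.0) = 8*(-0.3232)^2 + 5*0.0^2 = 0.8356


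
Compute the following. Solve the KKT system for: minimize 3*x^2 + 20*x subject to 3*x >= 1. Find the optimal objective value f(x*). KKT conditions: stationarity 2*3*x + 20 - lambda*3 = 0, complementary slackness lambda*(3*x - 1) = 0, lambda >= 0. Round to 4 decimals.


Step 1: Try lambda = 0 (constraint inactive).
x_unc = -20/(2*3) = -3.3333
Check: 3*-3.3333 = -9.9999 < 1 -- violated!
Step 2: Constraint must be active: 3*x = 1
x* = 1/3 = 0.3333 (rounded; the exact value 1/3 is used below)
lambda = (2*3*(1/3) + 20)/3 = 7.3333
Step 3: Compute optimal value.
f(x*) = 3*(1/3)^2 + 20*(1/3) = 7.0


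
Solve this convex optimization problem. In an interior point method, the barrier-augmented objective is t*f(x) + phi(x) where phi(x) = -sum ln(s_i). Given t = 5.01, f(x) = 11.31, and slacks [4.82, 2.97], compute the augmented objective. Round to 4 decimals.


Step 1: Compute log-barrier.
ln values: [1.5728, 1.0886]
phi = -(1.5728 + 1.0886) = -2.6613
Step 2: Compute augmented objective.
t*f(x) = 5.01*11.31 = 56.6631
Total = 56.6631 - 2.6613 = 54.0018


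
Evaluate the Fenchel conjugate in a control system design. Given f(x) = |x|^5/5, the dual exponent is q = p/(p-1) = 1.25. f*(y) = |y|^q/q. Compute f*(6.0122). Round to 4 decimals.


The conjugate exponent q satisfies 1/p + 1/q = 1.
p = 5, so q = 5/(5 - 1) = 1.25
|y|^q = 6.0122^1.25 = 9.4144
f*(6.0122) = 9.4144 / 1.25 = 7.5315


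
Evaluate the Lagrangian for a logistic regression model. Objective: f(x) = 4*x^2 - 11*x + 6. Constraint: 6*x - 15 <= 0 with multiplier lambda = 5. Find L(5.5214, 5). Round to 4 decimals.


Step 1: Evaluate f(x).
f(5.5214) = 4*5.5214^2 - 11*5.5214 + 6 = 67.208
Step 2: Evaluate g(x).
g(5.5214) = 6*5.5214 - 15 = 18.1284
Step 3: Compute Lagrangian.
L = 67.208 + 5*18.1284 = 157.85


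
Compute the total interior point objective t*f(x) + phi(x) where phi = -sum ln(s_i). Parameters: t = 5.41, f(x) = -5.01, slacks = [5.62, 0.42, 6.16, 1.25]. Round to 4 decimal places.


Step 1: Compute log-barrier.
ln values: [1.7263, -0.8675, 1.8181, 0.2231]
phi = -(1.7263 - 0.8675 + 1.8181 + 0.2231) = -2.9001
Step 2: Compute augmented objective.
t*f(x) = 5.41*-5.01 = -27.1041
Total = -27.1041 - 2.9001 = -30.0042


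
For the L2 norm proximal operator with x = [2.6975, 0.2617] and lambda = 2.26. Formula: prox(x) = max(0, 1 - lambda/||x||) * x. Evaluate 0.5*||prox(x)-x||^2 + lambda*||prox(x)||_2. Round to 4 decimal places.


Step 1: Compute ||x||.
||x|| = 2.7102
Step 2: Compute scaling factor.
scale = max(0, 1 - 2.26/2.7102) = 0.1661
Step 3: prox(x) = [0.4481, 0.0435]
||prox(x)|| = 0.4502
Step 4: Proximal objective.
0.5*||prox-x||^2 = 2.5538
lambda*||prox|| = 1.0175
Total = 3.5712


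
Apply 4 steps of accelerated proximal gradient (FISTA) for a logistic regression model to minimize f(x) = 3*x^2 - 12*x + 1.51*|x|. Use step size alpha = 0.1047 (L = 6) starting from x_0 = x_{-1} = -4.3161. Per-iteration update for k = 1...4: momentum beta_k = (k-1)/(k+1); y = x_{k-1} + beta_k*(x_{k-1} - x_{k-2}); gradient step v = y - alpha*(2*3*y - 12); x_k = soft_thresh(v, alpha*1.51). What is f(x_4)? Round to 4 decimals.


FISTA on f(x) = 3*x^2 - 12*x + 1.51*|x|
L = 6, alpha = 0.1047
Iteration 1: beta = 0.0, y = -4.3161 + 0.0*(-4.3161 + 4.3161) = -4.3161
  grad(y) = -37.8966, v = y - alpha*grad = -0.3483
  prox(v) = soft_thresh(-0.3483, 0.1581) = -0.1902
Iteration 2: beta = 0.3333, y = -0.1902 + 0.3333*(-0.1902 + 4.3161) = 1.1851
  grad(y) = -4.8896, v = y - alpha*grad = 1.697
  prox(v) = soft_thresh(1.697, 0.1581) = 1.5389
Iteration 3: beta = 0.5, y = 1.5389 + 0.5*(1.5389 + 0.1902) = 2.4035
  grad(y) = 2.4209, v = y - alpha*grad = 2.15
  prox(v) = soft_thresh(2.15, 0.1581) = 1.9919
Iteration 4: beta = 0.6, y = 1.9919 + 0.6*(1.9919 - 1.5389) = 2.2637
  grad(y) = 1.5823, v = y - alpha*grad = 2.0981
  prox(v) = soft_thresh(2.0981, 0.1581) = 1.94
f(x_4) = 3*1.94^2 - 12*1.94 + 1.51*|1.94| = -9.0599


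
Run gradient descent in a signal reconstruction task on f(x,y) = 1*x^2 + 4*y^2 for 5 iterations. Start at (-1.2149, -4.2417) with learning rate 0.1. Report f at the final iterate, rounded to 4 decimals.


Gradient descent on f(x,y) = 1*x^2 + 4*y^2.
Starting point: (-1.2149, -4.2417), alpha = 0.1
Step 1: grad_x = 2*1*-1.2149 = -2.4298, grad_y = 2*4*-4.2417 = -33.9336
  x_1 = -1.2149 - 0.1*-2.4298 = -0.9719
  y_1 = -4.2417 - 0.1*-33.9336 = -0.8483
Step 2: grad_x = 2*1*-0.9719 = -1.9438, grad_y = 2*4*-0.8483 = -6.7867
  x_2 = -0.9719 - 0.1*-1.9438 = -0.7775
  y_2 = -0.8483 - 0.1*-6.7867 = -0.1697
Step 3: grad_x = 2*1*-0.7775 = -1.5551, grad_y = 2*4*-0.1697 = -1.3573
  x_3 = -0.7775 - 0.1*-1.5551 = -0.622
  y_3 = -0.1697 - 0.1*-1.3573 = -0.0339
Step 4: grad_x = 2*1*-0.622 = -1.2441, grad_y = 2*4*-0.0339 = -0.2715
  x_4 = -0.622 - 0.1*-1.2441 = -0.4976
  y_4 = -0.0339 - 0.1*-0.2715 = -0.0068
Step 5: grad_x = 2*1*-0.4976 = -0.9952, grad_y = 2*4*-0.0068 = -0.0543
  x_5 = -0.4976 - 0.1*-0.9952 = -0.3981
  y_5 = -0.0068 - 0.1*-0.0543 = -0.0014
f(-0.3981, -0.0014) = 1*(-0.3981)^2 + 4*(-0.0014)^2 = 0.1585


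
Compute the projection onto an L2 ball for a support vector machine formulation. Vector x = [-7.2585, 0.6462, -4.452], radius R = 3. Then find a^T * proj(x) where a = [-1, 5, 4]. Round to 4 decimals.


Step 1: Compute ||x|| (intermediates to 6 decimals).
||x|| = sqrt((-7.2585)^2 + 0.6462^2 + (-4.452)^2) = 8.539537
Step 2: Project.
Since ||x|| > R, scale = R/||x|| = 3/8.539537 = 0.351307, proj(x) = scale * x
proj(x) = [-2.549962, 0.227015, -1.564019]
Step 3: Dot product.
a^T * proj(x) = -1*(-2.549962) + 5*0.227015 + 4*(-1.564019) = -2.571


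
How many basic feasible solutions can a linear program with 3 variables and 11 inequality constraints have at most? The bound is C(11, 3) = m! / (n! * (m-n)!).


Each vertex corresponds to some choice of n active constraints out of m, so the number of vertices is at most C(m, n) = m! / (n!(m-n)!).
m = 11, n = 3
Numerator: 11 * 10 * 9
Denominator: 3! = 6
C(11, 3) = 165


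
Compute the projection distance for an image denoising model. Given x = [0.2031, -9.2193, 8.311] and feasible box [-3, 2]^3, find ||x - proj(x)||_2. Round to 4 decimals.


Project each component onto [-3, 2].
clip(0.2031) = 0.2031, clip(-9.2193) = -3.0, clip(8.311) = 2.0
Projection = [0.2031, -3.0, 2.0]
Squared diffs: [0.0, 38.6797, 39.8287]
Distance = sqrt(78.5084) = 8.8605


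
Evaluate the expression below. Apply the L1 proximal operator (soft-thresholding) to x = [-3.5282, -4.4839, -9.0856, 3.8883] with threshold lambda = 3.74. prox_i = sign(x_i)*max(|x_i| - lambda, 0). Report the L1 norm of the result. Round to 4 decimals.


Soft-thresholding with lambda = 3.74:
prox(-3.5282) = sign(-3.5282)*max(|-3.5282| - 3.74, 0) = 0.0
prox(-4.4839) = sign(-4.4839)*max(|-4.4839| - 3.74, 0) = -0.7439
prox(-9.0856) = sign(-9.0856)*max(|-9.0856| - 3.74, 0) = -5.3456
prox(3.8883) = sign(3.8883)*max(|3.8883| - 3.74, 0) = 0.1483
prox(x) = [0.0, -0.7439, -5.3456, 0.1483]
||prox(x)||_1 = 0.0 + 0.7439 + 5.3456 + 0.1483 = 6.2378


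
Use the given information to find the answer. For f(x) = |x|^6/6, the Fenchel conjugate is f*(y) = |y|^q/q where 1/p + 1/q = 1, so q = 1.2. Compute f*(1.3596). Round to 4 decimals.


The conjugate exponent q satisfies 1/p + 1/q = 1.
p = 6, so q = 6/(6 - 1) = 1.2
|y|^q = 1.3596^1.2 = 1.4458
f*(1.3596) = 1.4458 / 1.2 = 1.2048


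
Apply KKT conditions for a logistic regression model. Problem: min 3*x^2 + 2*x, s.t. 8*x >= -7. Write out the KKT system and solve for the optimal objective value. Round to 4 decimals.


Step 1: Try lambda = 0 (constraint inactive).
Stationarity: 2*3*x + 2 = 0
x* = -2/(2*3) = -1/3 = -0.3333 (rounded; the exact value -1/3 is used below)
Check constraint: 8*-0.3333 = -2.6664 >= -7 -- satisfied.
Step 2: Compute optimal value.
f(x*) = 3*(-1/3)^2 + 2*(-1/3) = -0.3333


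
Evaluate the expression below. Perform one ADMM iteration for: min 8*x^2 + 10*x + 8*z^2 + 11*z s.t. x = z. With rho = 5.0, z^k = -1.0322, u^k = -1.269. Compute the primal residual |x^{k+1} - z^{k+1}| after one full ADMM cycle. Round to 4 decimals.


ADMM iteration with rho = 5.0, z^k = -1.0322, u^k = -1.269
Step 1: x-update.
Minimize 8*x^2 + 10*x + (5.0/2)*(x + 1.0322 - 1.269)^2
FOC: (2*8 + 5.0)*x = -10 + 5.0*(-1.0322 + 1.269)
x^{k+1} = -0.4198
Step 2: z-update.
Minimize 8*z^2 + 11*z + (5.0/2)*(-0.4198 - z - 1.269)^2
FOC: (2*8 + 5.0)*z = -11 + 5.0*(-0.4198 - 1.269)
z^{k+1} = -0.9259
Step 3: u-update.
u^{k+1} = -1.269 - 0.4198 + 0.9259 = -0.7629
Step 4: Primal residual = |-0.4198 + 0.9259| = 0.5061


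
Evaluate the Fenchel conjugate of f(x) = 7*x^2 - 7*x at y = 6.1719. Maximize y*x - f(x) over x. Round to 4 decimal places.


f*(y) = sup_x {y*x - a*x^2 - b*x} = sup_x {(y-b)*x - a*x^2}
FOC: (y - b) - 2a*x = 0 => x* = (y - b)/(2a)
x* = (6.1719 + 7)/(2*7) = 0.9409
f*(6.1719) = (y-b)^2/(4a) = (6.1719 + 7)^2/(4*7)
= 173.4989/28 = 6.1964


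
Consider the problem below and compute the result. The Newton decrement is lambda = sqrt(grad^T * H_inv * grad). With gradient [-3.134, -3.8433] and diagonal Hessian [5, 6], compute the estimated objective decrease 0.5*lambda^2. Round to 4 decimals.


Step 1: H is diagonal, so H^(-1) * g = [-0.6268, -0.6406].
Step 2: g^T H^(-1) g = sum_i g_i^2 / H_ii
  = (-3.134)^2/5 + (-3.8433)^2/6
  = 1.9644 + 2.4618 = 4.4262
Step 3: Objective decrease = 0.5 * g^T H^(-1) g = 2.2131


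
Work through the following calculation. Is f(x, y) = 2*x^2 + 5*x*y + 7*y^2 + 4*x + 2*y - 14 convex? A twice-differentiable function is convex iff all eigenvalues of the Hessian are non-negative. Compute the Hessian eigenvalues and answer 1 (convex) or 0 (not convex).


The Hessian of f(x,y) = 2*x^2 + 5*x*y + 7*y^2 + 4*x + 2*y - 14 is:
H = [[4, 5], [5, 14]]
Trace = 4 + 14 = 18
Determinant = 4*14 - (5)^2 = 31
Discriminant = (18)^2 - 4*31 = 200.0
Eigenvalues: lambda_1 = 1.9289, lambda_2 = 16.0711
The function is convex.

1


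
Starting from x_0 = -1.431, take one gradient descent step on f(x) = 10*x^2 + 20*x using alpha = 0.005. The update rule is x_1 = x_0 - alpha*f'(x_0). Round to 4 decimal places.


We compute the gradient at x_0 and apply the update.
f'(x) = 20*x + 20
f'(-1.431) = 20*-1.431 + 20 = -8.62
x_1 = -1.431 - 0.005*-8.62 = -1.3879


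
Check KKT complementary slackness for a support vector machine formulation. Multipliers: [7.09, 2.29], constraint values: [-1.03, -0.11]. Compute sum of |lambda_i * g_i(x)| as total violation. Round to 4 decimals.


KKT complementary slackness check:
lambda_1 * g_1 = 7.09 * -1.03 = -7.3027
lambda_2 * g_2 = 2.29 * -0.11 = -0.2519
Total violation = 7.3027 + 0.2519 = 7.5546


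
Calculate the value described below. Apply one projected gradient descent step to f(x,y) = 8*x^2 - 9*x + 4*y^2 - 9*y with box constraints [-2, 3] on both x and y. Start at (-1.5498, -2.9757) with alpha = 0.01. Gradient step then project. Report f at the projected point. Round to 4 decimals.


Step 1: Compute gradient at (-1.5498, -2.9757).
grad_x = 2*8*-1.5498 - 9 = -33.7968
grad_y = 2*4*-2.9757 - 9 = -32.8056
Step 2: Gradient step.
x_raw = -1.5498 - 0.01*-33.7968 = -1.2118
y_raw = -2.9757 - 0.01*-32.8056 = -2.6476
Step 3: Project onto [-2, 3].
x_proj = clip(-1.2118) = -1.2118
y_proj = clip(-2.6476) = -2.0
Step 4: Evaluate f.
f(-1.2118, -2.0) = 56.6548


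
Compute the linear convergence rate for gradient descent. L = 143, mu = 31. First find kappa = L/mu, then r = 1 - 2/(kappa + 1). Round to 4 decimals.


Step 1: Compute the condition number.
kappa = L/mu = 143/31 = 4.6129
Step 2: Compute the convergence rate.
r = 1 - 2/(kappa + 1) = 1 - 2*mu/(L + mu) = (L - mu)/(L + mu) = 112/174 = 0.6437


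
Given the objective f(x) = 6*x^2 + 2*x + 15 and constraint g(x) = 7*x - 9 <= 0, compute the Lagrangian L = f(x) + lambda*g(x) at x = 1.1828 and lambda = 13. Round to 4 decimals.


Step 1: Evaluate f(x).
f(1.1828) = 6*1.1828^2 + 2*1.1828 + 15 = 25.7597
Step 2: Evaluate g(x).
g(1.1828) = 7*1.1828 - 9 = -0.7204
Step 3: Compute Lagrangian.
L = 25.7597 + 13*-0.7204 = 16.3945


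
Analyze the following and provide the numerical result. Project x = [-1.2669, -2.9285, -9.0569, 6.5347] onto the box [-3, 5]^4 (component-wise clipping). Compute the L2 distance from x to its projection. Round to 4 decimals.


Project each component onto [-3, 5].
clip(-1.2669) = -1.2669, clip(-2.9285) = -2.9285, clip(-9.0569) = -3.0, clip(6.5347) = 5.0
Projection = [-1.2669, -2.9285, -3.0, 5.0]
Squared diffs: [0.0, 0.0, 36.686, 2.3553]
Distance = sqrt(39.0413) = 6.2483


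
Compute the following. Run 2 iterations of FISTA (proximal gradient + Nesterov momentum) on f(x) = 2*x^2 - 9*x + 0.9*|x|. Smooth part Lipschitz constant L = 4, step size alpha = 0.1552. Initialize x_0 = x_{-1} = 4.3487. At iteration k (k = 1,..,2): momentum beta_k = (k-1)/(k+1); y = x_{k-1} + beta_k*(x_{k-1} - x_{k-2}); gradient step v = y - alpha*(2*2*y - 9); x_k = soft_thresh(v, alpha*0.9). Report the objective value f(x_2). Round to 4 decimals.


FISTA on f(x) = 2*x^2 - 9*x + 0.9*|x|
L = 4, alpha = 0.1552
Iteration 1: beta = 0.0, y = 4.3487 + 0.0*(4.3487 - 4.3487) = 4.3487
  grad(y) = 8.3948, v = y - alpha*grad = 3.0458
  prox(v) = soft_thresh(3.0458, 0.1397) = 2.9061
Iteration 2: beta = 0.3333, y = 2.9061 + 0.3333*(2.9061 - 4.3487) = 2.4253
  grad(y) = 0.7012, v = y - alpha*grad = 2.3165
  prox(v) = soft_thresh(2.3165, 0.1397) = 2.1768
f(x_2) = 2*2.1768^2 - 9*2.1768 + 0.9*|2.1768| = -8.1552


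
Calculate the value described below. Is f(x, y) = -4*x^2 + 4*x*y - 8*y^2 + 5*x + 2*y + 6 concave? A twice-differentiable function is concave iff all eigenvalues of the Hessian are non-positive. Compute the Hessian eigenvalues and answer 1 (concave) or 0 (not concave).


The Hessian of f(x,y) = -4*x^2 + 4*x*y - 8*y^2 + 5*x + 2*y + 6 is:
H = [[-8, 4], [4, -16]]
Trace = -8 - 16 = -24
Determinant = -8*-16 - (4)^2 = 112
Discriminant = (-24)^2 - 4*112 = 128.0
Eigenvalues: lambda_1 = -17.6569, lambda_2 = -6.3431
The function is concave.

1


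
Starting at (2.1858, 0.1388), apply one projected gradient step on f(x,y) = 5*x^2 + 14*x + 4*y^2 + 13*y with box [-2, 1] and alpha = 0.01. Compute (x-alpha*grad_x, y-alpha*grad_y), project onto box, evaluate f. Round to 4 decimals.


Step 1: Compute gradient at (2.1858, 0.1388).
grad_x = 2*5*2.1858 + 14 = 35.858
grad_y = 2*4*0.1388 + 13 = 14.1104
Step 2: Gradient step.
x_raw = 2.1858 - 0.01*35.858 = 1.8272
y_raw = 0.1388 - 0.01*14.1104 = -0.0023
Step 3: Project onto [-2, 1].
x_proj = clip(1.8272) = 1.0
y_proj = clip(-0.0023) = -0.0023
Step 4: Evaluate f.
f(1.0, -0.0023) = 18.9701


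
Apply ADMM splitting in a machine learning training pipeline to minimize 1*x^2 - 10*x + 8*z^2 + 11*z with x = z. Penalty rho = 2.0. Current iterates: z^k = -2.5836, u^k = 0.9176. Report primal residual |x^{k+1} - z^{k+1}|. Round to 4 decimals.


ADMM iteration with rho = 2.0, z^k = -2.5836, u^k = 0.9176
Step 1: x-update.
Minimize 1*x^2 - 10*x + (2.0/2)*(x + 2.5836 + 0.9176)^2
FOC: (2*1 + 2.0)*x = 10 + 2.0*(-2.5836 - 0.9176)
x^{k+1} = 0.7494
Step 2: z-update.
Minimize 8*z^2 + 11*z + (2.0/2)*(0.7494 - z + 0.9176)^2
FOC: (2*8 + 2.0)*z = -11 + 2.0*(0.7494 + 0.9176)
z^{k+1} = -0.4259
Step 3: u-update.
u^{k+1} = 0.9176 + 0.7494 + 0.4259 = 2.0929
Step 4: Primal residual = |0.7494 + 0.4259| = 1.1753


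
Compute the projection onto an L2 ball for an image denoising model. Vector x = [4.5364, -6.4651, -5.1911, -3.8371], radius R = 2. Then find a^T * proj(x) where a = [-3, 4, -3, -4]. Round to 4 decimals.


Step 1: Compute ||x|| (intermediates to 6 decimals).
||x|| = sqrt(4.5364^2 + (-6.4651)^2 + (-5.1911)^2 + (-3.8371)^2) = 10.200358
Step 2: Project.
Since ||x|| > R, scale = R/||x|| = 2/10.200358 = 0.196072, proj(x) = scale * x
proj(x) = [0.889461, -1.267625, -1.017829, -0.752348]
Step 3: Dot product.
a^T * proj(x) = -3*0.889461 + 4*(-1.267625) - 3*(-1.017829) - 4*(-0.752348) = -1.676


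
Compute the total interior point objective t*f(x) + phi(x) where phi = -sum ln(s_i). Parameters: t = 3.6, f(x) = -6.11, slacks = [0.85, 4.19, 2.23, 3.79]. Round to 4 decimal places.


Step 1: Compute log-barrier.
ln values: [-0.1625, 1.4327, 0.802, 1.3324]
phi = -(-0.1625 + 1.4327 + 0.802 + 1.3324) = -3.4045
Step 2: Compute augmented objective.
t*f(x) = 3.6*-6.11 = -21.996
Total = -21.996 - 3.4045 = -25.4005


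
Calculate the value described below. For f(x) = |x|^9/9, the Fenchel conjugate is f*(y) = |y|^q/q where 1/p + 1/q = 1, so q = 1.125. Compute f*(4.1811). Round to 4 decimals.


The conjugate exponent q satisfies 1/p + 1/q = 1.
p = 9, so q = 9/(9 - 1) = 1.125
|y|^q = 4.1811^1.125 = 4.9998
f*(4.1811) = 4.9998 / 1.125 = 4.4443


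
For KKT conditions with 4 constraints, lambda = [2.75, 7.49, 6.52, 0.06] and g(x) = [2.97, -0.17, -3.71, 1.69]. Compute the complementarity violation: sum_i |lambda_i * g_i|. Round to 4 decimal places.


KKT complementary slackness check:
lambda_1 * g_1 = 2.75 * 2.97 = 8.1675
lambda_2 * g_2 = 7.49 * -0.17 = -1.2733
lambda_3 * g_3 = 6.52 * -3.71 = -24.1892
lambda_4 * g_4 = 0.06 * 1.69 = 0.1014
Total violation = 8.1675 + 1.2733 + 24.1892 + 0.1014 = 33.7314


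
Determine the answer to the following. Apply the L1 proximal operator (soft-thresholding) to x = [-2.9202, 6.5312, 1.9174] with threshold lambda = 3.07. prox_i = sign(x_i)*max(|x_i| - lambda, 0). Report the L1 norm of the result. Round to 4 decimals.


Soft-thresholding with lambda = 3.07:
prox(-2.9202) = sign(-2.9202)*max(|-2.9202| - 3.07, 0) = 0.0
prox(6.5312) = sign(6.5312)*max(|6.5312| - 3.07, 0) = 3.4612
prox(1.9174) = sign(1.9174)*max(|1.9174| - 3.07, 0) = 0.0
prox(x) = [0.0, 3.4612, 0.0]
||prox(x)||_1 = 0.0 + 3.4612 + 0.0 = 3.4612


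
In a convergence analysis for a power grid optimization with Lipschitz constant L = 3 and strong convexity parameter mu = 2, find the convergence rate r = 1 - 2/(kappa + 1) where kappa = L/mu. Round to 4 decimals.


Step 1: Compute the condition number.
kappa = L/mu = 3/2 = 1.5
Step 2: Compute the convergence rate.
r = 1 - 2/(kappa + 1) = 1 - 2*mu/(L + mu) = (L - mu)/(L + mu) = 1/5 = 0.2
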